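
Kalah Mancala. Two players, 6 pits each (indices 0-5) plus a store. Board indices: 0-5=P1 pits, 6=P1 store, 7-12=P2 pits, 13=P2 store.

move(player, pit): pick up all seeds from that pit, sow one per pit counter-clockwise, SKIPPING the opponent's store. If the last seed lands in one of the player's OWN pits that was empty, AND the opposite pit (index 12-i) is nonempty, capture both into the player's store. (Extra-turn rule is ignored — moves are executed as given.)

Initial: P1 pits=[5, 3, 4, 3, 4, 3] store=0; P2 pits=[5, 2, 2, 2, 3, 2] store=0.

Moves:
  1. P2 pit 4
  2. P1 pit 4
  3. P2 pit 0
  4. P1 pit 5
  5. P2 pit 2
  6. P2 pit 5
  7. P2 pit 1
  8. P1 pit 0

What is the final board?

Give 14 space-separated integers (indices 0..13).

Move 1: P2 pit4 -> P1=[6,3,4,3,4,3](0) P2=[5,2,2,2,0,3](1)
Move 2: P1 pit4 -> P1=[6,3,4,3,0,4](1) P2=[6,3,2,2,0,3](1)
Move 3: P2 pit0 -> P1=[6,3,4,3,0,4](1) P2=[0,4,3,3,1,4](2)
Move 4: P1 pit5 -> P1=[6,3,4,3,0,0](2) P2=[1,5,4,3,1,4](2)
Move 5: P2 pit2 -> P1=[6,3,4,3,0,0](2) P2=[1,5,0,4,2,5](3)
Move 6: P2 pit5 -> P1=[7,4,5,4,0,0](2) P2=[1,5,0,4,2,0](4)
Move 7: P2 pit1 -> P1=[7,4,5,4,0,0](2) P2=[1,0,1,5,3,1](5)
Move 8: P1 pit0 -> P1=[0,5,6,5,1,1](3) P2=[2,0,1,5,3,1](5)

Answer: 0 5 6 5 1 1 3 2 0 1 5 3 1 5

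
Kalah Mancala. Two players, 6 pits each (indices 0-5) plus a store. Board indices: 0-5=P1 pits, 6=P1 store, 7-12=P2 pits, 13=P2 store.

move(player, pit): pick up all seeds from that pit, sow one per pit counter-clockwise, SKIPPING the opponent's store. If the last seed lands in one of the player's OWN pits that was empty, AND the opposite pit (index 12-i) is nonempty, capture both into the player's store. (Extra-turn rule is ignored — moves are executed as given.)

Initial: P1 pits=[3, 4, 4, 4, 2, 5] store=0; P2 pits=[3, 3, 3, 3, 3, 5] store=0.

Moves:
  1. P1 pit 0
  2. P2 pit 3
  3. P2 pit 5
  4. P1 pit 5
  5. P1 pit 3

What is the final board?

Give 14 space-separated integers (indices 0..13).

Move 1: P1 pit0 -> P1=[0,5,5,5,2,5](0) P2=[3,3,3,3,3,5](0)
Move 2: P2 pit3 -> P1=[0,5,5,5,2,5](0) P2=[3,3,3,0,4,6](1)
Move 3: P2 pit5 -> P1=[1,6,6,6,3,5](0) P2=[3,3,3,0,4,0](2)
Move 4: P1 pit5 -> P1=[1,6,6,6,3,0](1) P2=[4,4,4,1,4,0](2)
Move 5: P1 pit3 -> P1=[1,6,6,0,4,1](2) P2=[5,5,5,1,4,0](2)

Answer: 1 6 6 0 4 1 2 5 5 5 1 4 0 2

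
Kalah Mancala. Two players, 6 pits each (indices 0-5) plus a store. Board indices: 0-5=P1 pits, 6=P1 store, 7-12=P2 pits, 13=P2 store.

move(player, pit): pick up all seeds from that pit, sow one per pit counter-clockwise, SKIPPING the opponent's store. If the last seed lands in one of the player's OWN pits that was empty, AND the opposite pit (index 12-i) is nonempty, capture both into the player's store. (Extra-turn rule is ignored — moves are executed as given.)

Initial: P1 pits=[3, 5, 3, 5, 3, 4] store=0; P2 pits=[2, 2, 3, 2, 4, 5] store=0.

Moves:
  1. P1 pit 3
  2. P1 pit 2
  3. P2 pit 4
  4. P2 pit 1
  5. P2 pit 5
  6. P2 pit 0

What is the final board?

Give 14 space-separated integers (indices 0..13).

Answer: 5 1 1 2 6 6 1 0 1 5 4 0 0 9

Derivation:
Move 1: P1 pit3 -> P1=[3,5,3,0,4,5](1) P2=[3,3,3,2,4,5](0)
Move 2: P1 pit2 -> P1=[3,5,0,1,5,6](1) P2=[3,3,3,2,4,5](0)
Move 3: P2 pit4 -> P1=[4,6,0,1,5,6](1) P2=[3,3,3,2,0,6](1)
Move 4: P2 pit1 -> P1=[4,0,0,1,5,6](1) P2=[3,0,4,3,0,6](8)
Move 5: P2 pit5 -> P1=[5,1,1,2,6,6](1) P2=[3,0,4,3,0,0](9)
Move 6: P2 pit0 -> P1=[5,1,1,2,6,6](1) P2=[0,1,5,4,0,0](9)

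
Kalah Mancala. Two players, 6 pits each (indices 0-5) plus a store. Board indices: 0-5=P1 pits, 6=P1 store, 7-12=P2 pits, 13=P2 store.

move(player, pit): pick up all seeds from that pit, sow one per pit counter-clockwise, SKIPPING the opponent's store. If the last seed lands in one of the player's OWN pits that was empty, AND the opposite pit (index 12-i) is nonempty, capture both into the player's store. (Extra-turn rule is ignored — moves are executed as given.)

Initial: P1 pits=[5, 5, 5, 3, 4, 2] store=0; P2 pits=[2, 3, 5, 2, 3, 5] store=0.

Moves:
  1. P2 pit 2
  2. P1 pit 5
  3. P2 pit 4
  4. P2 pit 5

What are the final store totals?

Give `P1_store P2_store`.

Answer: 1 3

Derivation:
Move 1: P2 pit2 -> P1=[6,5,5,3,4,2](0) P2=[2,3,0,3,4,6](1)
Move 2: P1 pit5 -> P1=[6,5,5,3,4,0](1) P2=[3,3,0,3,4,6](1)
Move 3: P2 pit4 -> P1=[7,6,5,3,4,0](1) P2=[3,3,0,3,0,7](2)
Move 4: P2 pit5 -> P1=[8,7,6,4,5,1](1) P2=[3,3,0,3,0,0](3)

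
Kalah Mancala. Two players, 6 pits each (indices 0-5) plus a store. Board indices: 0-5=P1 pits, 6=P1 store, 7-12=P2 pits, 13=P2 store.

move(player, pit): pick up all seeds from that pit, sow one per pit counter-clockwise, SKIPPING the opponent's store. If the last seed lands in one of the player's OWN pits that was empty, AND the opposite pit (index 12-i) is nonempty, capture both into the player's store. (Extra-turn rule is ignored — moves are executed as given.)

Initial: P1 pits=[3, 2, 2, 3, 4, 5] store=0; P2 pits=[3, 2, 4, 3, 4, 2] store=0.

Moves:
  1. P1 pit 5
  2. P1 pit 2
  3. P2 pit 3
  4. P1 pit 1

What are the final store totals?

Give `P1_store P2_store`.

Answer: 1 1

Derivation:
Move 1: P1 pit5 -> P1=[3,2,2,3,4,0](1) P2=[4,3,5,4,4,2](0)
Move 2: P1 pit2 -> P1=[3,2,0,4,5,0](1) P2=[4,3,5,4,4,2](0)
Move 3: P2 pit3 -> P1=[4,2,0,4,5,0](1) P2=[4,3,5,0,5,3](1)
Move 4: P1 pit1 -> P1=[4,0,1,5,5,0](1) P2=[4,3,5,0,5,3](1)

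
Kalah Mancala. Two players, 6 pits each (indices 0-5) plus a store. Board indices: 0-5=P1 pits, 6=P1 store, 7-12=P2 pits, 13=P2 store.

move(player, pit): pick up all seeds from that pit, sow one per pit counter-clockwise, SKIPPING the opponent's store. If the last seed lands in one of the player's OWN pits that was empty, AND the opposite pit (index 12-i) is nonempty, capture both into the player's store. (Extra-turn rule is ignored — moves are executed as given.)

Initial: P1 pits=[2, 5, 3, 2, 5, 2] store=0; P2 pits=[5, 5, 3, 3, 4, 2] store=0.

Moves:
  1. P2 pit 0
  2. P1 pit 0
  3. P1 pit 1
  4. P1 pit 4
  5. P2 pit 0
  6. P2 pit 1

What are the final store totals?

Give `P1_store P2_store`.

Move 1: P2 pit0 -> P1=[2,5,3,2,5,2](0) P2=[0,6,4,4,5,3](0)
Move 2: P1 pit0 -> P1=[0,6,4,2,5,2](0) P2=[0,6,4,4,5,3](0)
Move 3: P1 pit1 -> P1=[0,0,5,3,6,3](1) P2=[1,6,4,4,5,3](0)
Move 4: P1 pit4 -> P1=[0,0,5,3,0,4](2) P2=[2,7,5,5,5,3](0)
Move 5: P2 pit0 -> P1=[0,0,5,3,0,4](2) P2=[0,8,6,5,5,3](0)
Move 6: P2 pit1 -> P1=[1,1,6,3,0,4](2) P2=[0,0,7,6,6,4](1)

Answer: 2 1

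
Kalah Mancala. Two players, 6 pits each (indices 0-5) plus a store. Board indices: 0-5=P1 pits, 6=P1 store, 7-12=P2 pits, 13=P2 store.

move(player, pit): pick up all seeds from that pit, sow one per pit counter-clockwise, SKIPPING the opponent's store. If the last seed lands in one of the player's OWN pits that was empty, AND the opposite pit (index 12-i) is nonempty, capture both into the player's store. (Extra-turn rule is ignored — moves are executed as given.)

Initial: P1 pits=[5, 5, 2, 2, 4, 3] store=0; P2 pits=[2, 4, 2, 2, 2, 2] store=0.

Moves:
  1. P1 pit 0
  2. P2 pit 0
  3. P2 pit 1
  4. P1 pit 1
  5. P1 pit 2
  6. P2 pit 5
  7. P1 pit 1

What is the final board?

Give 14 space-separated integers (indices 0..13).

Move 1: P1 pit0 -> P1=[0,6,3,3,5,4](0) P2=[2,4,2,2,2,2](0)
Move 2: P2 pit0 -> P1=[0,6,3,3,5,4](0) P2=[0,5,3,2,2,2](0)
Move 3: P2 pit1 -> P1=[0,6,3,3,5,4](0) P2=[0,0,4,3,3,3](1)
Move 4: P1 pit1 -> P1=[0,0,4,4,6,5](1) P2=[1,0,4,3,3,3](1)
Move 5: P1 pit2 -> P1=[0,0,0,5,7,6](2) P2=[1,0,4,3,3,3](1)
Move 6: P2 pit5 -> P1=[1,1,0,5,7,6](2) P2=[1,0,4,3,3,0](2)
Move 7: P1 pit1 -> P1=[1,0,0,5,7,6](6) P2=[1,0,4,0,3,0](2)

Answer: 1 0 0 5 7 6 6 1 0 4 0 3 0 2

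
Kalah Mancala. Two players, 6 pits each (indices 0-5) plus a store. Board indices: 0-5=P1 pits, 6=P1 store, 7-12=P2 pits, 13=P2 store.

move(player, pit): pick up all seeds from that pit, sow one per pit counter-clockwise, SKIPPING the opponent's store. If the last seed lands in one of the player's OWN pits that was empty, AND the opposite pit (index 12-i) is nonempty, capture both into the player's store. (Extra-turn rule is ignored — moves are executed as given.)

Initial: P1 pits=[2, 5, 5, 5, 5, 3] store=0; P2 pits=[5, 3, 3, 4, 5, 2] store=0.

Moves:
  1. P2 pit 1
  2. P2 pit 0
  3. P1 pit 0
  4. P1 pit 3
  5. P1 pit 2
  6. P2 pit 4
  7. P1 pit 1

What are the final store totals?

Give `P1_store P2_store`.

Move 1: P2 pit1 -> P1=[2,5,5,5,5,3](0) P2=[5,0,4,5,6,2](0)
Move 2: P2 pit0 -> P1=[2,5,5,5,5,3](0) P2=[0,1,5,6,7,3](0)
Move 3: P1 pit0 -> P1=[0,6,6,5,5,3](0) P2=[0,1,5,6,7,3](0)
Move 4: P1 pit3 -> P1=[0,6,6,0,6,4](1) P2=[1,2,5,6,7,3](0)
Move 5: P1 pit2 -> P1=[0,6,0,1,7,5](2) P2=[2,3,5,6,7,3](0)
Move 6: P2 pit4 -> P1=[1,7,1,2,8,5](2) P2=[2,3,5,6,0,4](1)
Move 7: P1 pit1 -> P1=[1,0,2,3,9,6](3) P2=[3,4,5,6,0,4](1)

Answer: 3 1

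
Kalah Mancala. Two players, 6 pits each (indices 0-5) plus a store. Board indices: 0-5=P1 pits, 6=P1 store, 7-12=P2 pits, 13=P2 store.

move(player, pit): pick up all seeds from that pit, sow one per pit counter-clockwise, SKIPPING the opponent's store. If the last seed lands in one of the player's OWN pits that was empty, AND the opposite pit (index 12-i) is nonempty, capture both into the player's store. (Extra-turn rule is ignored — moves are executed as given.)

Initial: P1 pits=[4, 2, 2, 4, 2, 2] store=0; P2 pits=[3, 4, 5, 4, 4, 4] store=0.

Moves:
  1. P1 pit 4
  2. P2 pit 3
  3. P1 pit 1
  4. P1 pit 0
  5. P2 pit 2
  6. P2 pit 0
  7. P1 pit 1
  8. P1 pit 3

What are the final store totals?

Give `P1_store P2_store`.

Answer: 2 2

Derivation:
Move 1: P1 pit4 -> P1=[4,2,2,4,0,3](1) P2=[3,4,5,4,4,4](0)
Move 2: P2 pit3 -> P1=[5,2,2,4,0,3](1) P2=[3,4,5,0,5,5](1)
Move 3: P1 pit1 -> P1=[5,0,3,5,0,3](1) P2=[3,4,5,0,5,5](1)
Move 4: P1 pit0 -> P1=[0,1,4,6,1,4](1) P2=[3,4,5,0,5,5](1)
Move 5: P2 pit2 -> P1=[1,1,4,6,1,4](1) P2=[3,4,0,1,6,6](2)
Move 6: P2 pit0 -> P1=[1,1,4,6,1,4](1) P2=[0,5,1,2,6,6](2)
Move 7: P1 pit1 -> P1=[1,0,5,6,1,4](1) P2=[0,5,1,2,6,6](2)
Move 8: P1 pit3 -> P1=[1,0,5,0,2,5](2) P2=[1,6,2,2,6,6](2)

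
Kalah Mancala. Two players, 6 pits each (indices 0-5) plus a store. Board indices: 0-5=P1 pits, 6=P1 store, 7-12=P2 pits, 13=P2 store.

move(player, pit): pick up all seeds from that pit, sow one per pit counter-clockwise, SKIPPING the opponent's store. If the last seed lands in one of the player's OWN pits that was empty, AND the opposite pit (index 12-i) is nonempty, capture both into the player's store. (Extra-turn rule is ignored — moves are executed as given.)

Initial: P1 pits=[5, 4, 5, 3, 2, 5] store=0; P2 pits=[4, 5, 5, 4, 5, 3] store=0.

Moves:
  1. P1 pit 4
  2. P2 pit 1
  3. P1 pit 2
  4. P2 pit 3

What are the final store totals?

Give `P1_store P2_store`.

Answer: 2 2

Derivation:
Move 1: P1 pit4 -> P1=[5,4,5,3,0,6](1) P2=[4,5,5,4,5,3](0)
Move 2: P2 pit1 -> P1=[5,4,5,3,0,6](1) P2=[4,0,6,5,6,4](1)
Move 3: P1 pit2 -> P1=[5,4,0,4,1,7](2) P2=[5,0,6,5,6,4](1)
Move 4: P2 pit3 -> P1=[6,5,0,4,1,7](2) P2=[5,0,6,0,7,5](2)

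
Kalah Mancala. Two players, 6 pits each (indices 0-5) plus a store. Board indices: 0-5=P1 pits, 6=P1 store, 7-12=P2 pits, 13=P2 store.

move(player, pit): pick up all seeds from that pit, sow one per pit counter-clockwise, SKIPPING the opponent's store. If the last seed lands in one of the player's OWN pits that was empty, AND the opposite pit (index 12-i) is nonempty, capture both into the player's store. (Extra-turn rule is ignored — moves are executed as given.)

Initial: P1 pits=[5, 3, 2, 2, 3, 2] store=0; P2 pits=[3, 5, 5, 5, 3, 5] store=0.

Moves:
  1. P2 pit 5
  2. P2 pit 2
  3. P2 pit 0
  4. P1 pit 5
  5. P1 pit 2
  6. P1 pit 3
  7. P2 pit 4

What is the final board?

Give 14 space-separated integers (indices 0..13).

Answer: 8 5 0 0 5 1 4 1 6 1 7 0 2 3

Derivation:
Move 1: P2 pit5 -> P1=[6,4,3,3,3,2](0) P2=[3,5,5,5,3,0](1)
Move 2: P2 pit2 -> P1=[7,4,3,3,3,2](0) P2=[3,5,0,6,4,1](2)
Move 3: P2 pit0 -> P1=[7,4,3,3,3,2](0) P2=[0,6,1,7,4,1](2)
Move 4: P1 pit5 -> P1=[7,4,3,3,3,0](1) P2=[1,6,1,7,4,1](2)
Move 5: P1 pit2 -> P1=[7,4,0,4,4,0](3) P2=[0,6,1,7,4,1](2)
Move 6: P1 pit3 -> P1=[7,4,0,0,5,1](4) P2=[1,6,1,7,4,1](2)
Move 7: P2 pit4 -> P1=[8,5,0,0,5,1](4) P2=[1,6,1,7,0,2](3)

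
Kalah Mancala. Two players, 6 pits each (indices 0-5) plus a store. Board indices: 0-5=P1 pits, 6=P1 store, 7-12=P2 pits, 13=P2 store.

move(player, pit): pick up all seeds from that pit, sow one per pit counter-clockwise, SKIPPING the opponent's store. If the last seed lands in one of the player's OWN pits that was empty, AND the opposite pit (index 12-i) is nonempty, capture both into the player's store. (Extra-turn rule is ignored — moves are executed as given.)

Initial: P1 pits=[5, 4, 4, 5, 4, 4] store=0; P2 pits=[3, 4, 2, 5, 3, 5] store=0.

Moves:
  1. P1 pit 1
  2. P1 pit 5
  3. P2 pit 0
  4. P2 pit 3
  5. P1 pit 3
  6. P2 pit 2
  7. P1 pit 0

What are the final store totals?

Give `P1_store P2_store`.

Answer: 3 2

Derivation:
Move 1: P1 pit1 -> P1=[5,0,5,6,5,5](0) P2=[3,4,2,5,3,5](0)
Move 2: P1 pit5 -> P1=[5,0,5,6,5,0](1) P2=[4,5,3,6,3,5](0)
Move 3: P2 pit0 -> P1=[5,0,5,6,5,0](1) P2=[0,6,4,7,4,5](0)
Move 4: P2 pit3 -> P1=[6,1,6,7,5,0](1) P2=[0,6,4,0,5,6](1)
Move 5: P1 pit3 -> P1=[6,1,6,0,6,1](2) P2=[1,7,5,1,5,6](1)
Move 6: P2 pit2 -> P1=[7,1,6,0,6,1](2) P2=[1,7,0,2,6,7](2)
Move 7: P1 pit0 -> P1=[0,2,7,1,7,2](3) P2=[2,7,0,2,6,7](2)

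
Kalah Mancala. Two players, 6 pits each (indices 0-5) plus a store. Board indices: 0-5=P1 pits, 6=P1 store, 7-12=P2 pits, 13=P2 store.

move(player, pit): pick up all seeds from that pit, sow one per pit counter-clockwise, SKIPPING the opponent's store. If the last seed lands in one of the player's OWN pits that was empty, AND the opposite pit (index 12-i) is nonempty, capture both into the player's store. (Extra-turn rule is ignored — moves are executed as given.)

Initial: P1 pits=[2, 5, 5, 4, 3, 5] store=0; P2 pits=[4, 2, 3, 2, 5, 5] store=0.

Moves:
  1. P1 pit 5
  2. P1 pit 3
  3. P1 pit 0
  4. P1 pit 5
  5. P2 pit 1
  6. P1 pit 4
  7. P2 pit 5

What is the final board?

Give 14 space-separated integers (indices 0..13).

Answer: 1 7 7 1 0 1 4 7 1 5 4 6 0 1

Derivation:
Move 1: P1 pit5 -> P1=[2,5,5,4,3,0](1) P2=[5,3,4,3,5,5](0)
Move 2: P1 pit3 -> P1=[2,5,5,0,4,1](2) P2=[6,3,4,3,5,5](0)
Move 3: P1 pit0 -> P1=[0,6,6,0,4,1](2) P2=[6,3,4,3,5,5](0)
Move 4: P1 pit5 -> P1=[0,6,6,0,4,0](3) P2=[6,3,4,3,5,5](0)
Move 5: P2 pit1 -> P1=[0,6,6,0,4,0](3) P2=[6,0,5,4,6,5](0)
Move 6: P1 pit4 -> P1=[0,6,6,0,0,1](4) P2=[7,1,5,4,6,5](0)
Move 7: P2 pit5 -> P1=[1,7,7,1,0,1](4) P2=[7,1,5,4,6,0](1)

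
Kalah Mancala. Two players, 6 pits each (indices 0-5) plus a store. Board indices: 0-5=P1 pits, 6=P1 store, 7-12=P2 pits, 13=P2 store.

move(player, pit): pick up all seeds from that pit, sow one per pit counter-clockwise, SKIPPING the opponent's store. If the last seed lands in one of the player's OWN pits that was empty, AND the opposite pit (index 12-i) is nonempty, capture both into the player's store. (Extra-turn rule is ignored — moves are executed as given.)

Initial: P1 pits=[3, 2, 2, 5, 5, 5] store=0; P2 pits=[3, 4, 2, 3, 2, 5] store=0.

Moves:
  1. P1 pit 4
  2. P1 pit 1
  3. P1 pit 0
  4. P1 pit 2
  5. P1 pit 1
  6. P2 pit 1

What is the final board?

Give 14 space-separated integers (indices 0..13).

Move 1: P1 pit4 -> P1=[3,2,2,5,0,6](1) P2=[4,5,3,3,2,5](0)
Move 2: P1 pit1 -> P1=[3,0,3,6,0,6](1) P2=[4,5,3,3,2,5](0)
Move 3: P1 pit0 -> P1=[0,1,4,7,0,6](1) P2=[4,5,3,3,2,5](0)
Move 4: P1 pit2 -> P1=[0,1,0,8,1,7](2) P2=[4,5,3,3,2,5](0)
Move 5: P1 pit1 -> P1=[0,0,0,8,1,7](6) P2=[4,5,3,0,2,5](0)
Move 6: P2 pit1 -> P1=[0,0,0,8,1,7](6) P2=[4,0,4,1,3,6](1)

Answer: 0 0 0 8 1 7 6 4 0 4 1 3 6 1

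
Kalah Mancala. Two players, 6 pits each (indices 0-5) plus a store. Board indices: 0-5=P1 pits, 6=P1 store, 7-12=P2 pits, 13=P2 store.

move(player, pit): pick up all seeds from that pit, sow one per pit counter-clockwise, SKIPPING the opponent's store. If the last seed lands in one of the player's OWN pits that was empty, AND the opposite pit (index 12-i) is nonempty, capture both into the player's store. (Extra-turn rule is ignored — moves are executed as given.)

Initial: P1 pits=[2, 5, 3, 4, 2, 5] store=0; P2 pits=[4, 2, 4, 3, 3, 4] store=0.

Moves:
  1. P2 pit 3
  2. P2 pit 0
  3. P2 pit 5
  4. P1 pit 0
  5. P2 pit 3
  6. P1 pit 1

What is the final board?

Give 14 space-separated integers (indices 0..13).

Move 1: P2 pit3 -> P1=[2,5,3,4,2,5](0) P2=[4,2,4,0,4,5](1)
Move 2: P2 pit0 -> P1=[2,5,3,4,2,5](0) P2=[0,3,5,1,5,5](1)
Move 3: P2 pit5 -> P1=[3,6,4,5,2,5](0) P2=[0,3,5,1,5,0](2)
Move 4: P1 pit0 -> P1=[0,7,5,6,2,5](0) P2=[0,3,5,1,5,0](2)
Move 5: P2 pit3 -> P1=[0,7,5,6,2,5](0) P2=[0,3,5,0,6,0](2)
Move 6: P1 pit1 -> P1=[0,0,6,7,3,6](1) P2=[1,4,5,0,6,0](2)

Answer: 0 0 6 7 3 6 1 1 4 5 0 6 0 2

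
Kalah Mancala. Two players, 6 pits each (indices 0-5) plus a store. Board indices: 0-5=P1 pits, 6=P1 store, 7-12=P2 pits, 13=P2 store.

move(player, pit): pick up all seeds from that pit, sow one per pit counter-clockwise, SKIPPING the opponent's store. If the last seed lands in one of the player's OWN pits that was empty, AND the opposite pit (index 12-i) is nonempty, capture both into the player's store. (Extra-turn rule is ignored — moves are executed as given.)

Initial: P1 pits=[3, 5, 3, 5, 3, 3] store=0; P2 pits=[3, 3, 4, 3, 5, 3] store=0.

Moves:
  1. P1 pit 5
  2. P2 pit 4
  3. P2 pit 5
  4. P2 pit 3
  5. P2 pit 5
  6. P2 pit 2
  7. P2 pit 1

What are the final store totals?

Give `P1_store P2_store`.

Answer: 1 5

Derivation:
Move 1: P1 pit5 -> P1=[3,5,3,5,3,0](1) P2=[4,4,4,3,5,3](0)
Move 2: P2 pit4 -> P1=[4,6,4,5,3,0](1) P2=[4,4,4,3,0,4](1)
Move 3: P2 pit5 -> P1=[5,7,5,5,3,0](1) P2=[4,4,4,3,0,0](2)
Move 4: P2 pit3 -> P1=[5,7,5,5,3,0](1) P2=[4,4,4,0,1,1](3)
Move 5: P2 pit5 -> P1=[5,7,5,5,3,0](1) P2=[4,4,4,0,1,0](4)
Move 6: P2 pit2 -> P1=[5,7,5,5,3,0](1) P2=[4,4,0,1,2,1](5)
Move 7: P2 pit1 -> P1=[5,7,5,5,3,0](1) P2=[4,0,1,2,3,2](5)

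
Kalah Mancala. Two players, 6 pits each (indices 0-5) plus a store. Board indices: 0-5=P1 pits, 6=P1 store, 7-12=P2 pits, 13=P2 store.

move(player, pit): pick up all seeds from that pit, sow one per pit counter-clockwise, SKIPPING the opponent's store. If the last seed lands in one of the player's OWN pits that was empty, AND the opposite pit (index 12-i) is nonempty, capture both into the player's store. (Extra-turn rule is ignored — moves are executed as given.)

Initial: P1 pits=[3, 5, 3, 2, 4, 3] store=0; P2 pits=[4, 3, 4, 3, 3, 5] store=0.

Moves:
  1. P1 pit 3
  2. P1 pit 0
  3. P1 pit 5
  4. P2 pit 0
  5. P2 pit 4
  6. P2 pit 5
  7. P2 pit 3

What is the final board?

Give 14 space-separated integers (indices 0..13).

Move 1: P1 pit3 -> P1=[3,5,3,0,5,4](0) P2=[4,3,4,3,3,5](0)
Move 2: P1 pit0 -> P1=[0,6,4,0,5,4](5) P2=[4,3,0,3,3,5](0)
Move 3: P1 pit5 -> P1=[0,6,4,0,5,0](6) P2=[5,4,1,3,3,5](0)
Move 4: P2 pit0 -> P1=[0,6,4,0,5,0](6) P2=[0,5,2,4,4,6](0)
Move 5: P2 pit4 -> P1=[1,7,4,0,5,0](6) P2=[0,5,2,4,0,7](1)
Move 6: P2 pit5 -> P1=[2,8,5,1,6,1](6) P2=[0,5,2,4,0,0](2)
Move 7: P2 pit3 -> P1=[3,8,5,1,6,1](6) P2=[0,5,2,0,1,1](3)

Answer: 3 8 5 1 6 1 6 0 5 2 0 1 1 3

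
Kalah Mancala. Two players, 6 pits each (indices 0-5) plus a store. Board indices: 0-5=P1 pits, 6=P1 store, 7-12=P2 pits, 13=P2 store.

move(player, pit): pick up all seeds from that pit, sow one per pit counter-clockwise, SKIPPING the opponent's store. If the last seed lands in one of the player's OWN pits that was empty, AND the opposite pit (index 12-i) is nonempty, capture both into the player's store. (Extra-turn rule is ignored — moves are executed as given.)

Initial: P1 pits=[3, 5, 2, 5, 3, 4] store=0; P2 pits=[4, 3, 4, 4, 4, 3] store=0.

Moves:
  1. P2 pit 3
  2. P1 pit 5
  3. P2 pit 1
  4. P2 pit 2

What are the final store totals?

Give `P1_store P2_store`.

Answer: 1 2

Derivation:
Move 1: P2 pit3 -> P1=[4,5,2,5,3,4](0) P2=[4,3,4,0,5,4](1)
Move 2: P1 pit5 -> P1=[4,5,2,5,3,0](1) P2=[5,4,5,0,5,4](1)
Move 3: P2 pit1 -> P1=[4,5,2,5,3,0](1) P2=[5,0,6,1,6,5](1)
Move 4: P2 pit2 -> P1=[5,6,2,5,3,0](1) P2=[5,0,0,2,7,6](2)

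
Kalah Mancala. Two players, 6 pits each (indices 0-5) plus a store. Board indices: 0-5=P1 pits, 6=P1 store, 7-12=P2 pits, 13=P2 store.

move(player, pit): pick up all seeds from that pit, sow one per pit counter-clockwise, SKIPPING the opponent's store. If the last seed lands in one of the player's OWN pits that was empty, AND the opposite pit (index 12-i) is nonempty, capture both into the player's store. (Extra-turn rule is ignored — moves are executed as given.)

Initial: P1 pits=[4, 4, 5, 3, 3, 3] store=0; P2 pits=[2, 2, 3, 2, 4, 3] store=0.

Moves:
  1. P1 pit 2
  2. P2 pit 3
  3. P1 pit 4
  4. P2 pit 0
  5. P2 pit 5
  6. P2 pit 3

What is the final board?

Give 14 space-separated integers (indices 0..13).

Move 1: P1 pit2 -> P1=[4,4,0,4,4,4](1) P2=[3,2,3,2,4,3](0)
Move 2: P2 pit3 -> P1=[4,4,0,4,4,4](1) P2=[3,2,3,0,5,4](0)
Move 3: P1 pit4 -> P1=[4,4,0,4,0,5](2) P2=[4,3,3,0,5,4](0)
Move 4: P2 pit0 -> P1=[4,4,0,4,0,5](2) P2=[0,4,4,1,6,4](0)
Move 5: P2 pit5 -> P1=[5,5,1,4,0,5](2) P2=[0,4,4,1,6,0](1)
Move 6: P2 pit3 -> P1=[5,5,1,4,0,5](2) P2=[0,4,4,0,7,0](1)

Answer: 5 5 1 4 0 5 2 0 4 4 0 7 0 1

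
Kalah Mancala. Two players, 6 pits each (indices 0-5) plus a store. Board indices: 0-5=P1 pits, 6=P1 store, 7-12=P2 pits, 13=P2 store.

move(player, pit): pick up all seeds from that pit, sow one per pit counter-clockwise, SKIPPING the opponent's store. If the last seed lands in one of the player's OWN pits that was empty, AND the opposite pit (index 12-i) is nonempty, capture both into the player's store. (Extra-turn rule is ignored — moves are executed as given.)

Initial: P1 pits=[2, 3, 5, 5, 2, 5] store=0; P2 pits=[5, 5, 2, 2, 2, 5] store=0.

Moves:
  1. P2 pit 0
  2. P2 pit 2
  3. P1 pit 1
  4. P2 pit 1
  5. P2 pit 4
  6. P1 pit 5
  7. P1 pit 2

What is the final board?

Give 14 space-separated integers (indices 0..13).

Answer: 4 1 0 7 4 1 2 2 2 3 6 0 9 2

Derivation:
Move 1: P2 pit0 -> P1=[2,3,5,5,2,5](0) P2=[0,6,3,3,3,6](0)
Move 2: P2 pit2 -> P1=[2,3,5,5,2,5](0) P2=[0,6,0,4,4,7](0)
Move 3: P1 pit1 -> P1=[2,0,6,6,3,5](0) P2=[0,6,0,4,4,7](0)
Move 4: P2 pit1 -> P1=[3,0,6,6,3,5](0) P2=[0,0,1,5,5,8](1)
Move 5: P2 pit4 -> P1=[4,1,7,6,3,5](0) P2=[0,0,1,5,0,9](2)
Move 6: P1 pit5 -> P1=[4,1,7,6,3,0](1) P2=[1,1,2,6,0,9](2)
Move 7: P1 pit2 -> P1=[4,1,0,7,4,1](2) P2=[2,2,3,6,0,9](2)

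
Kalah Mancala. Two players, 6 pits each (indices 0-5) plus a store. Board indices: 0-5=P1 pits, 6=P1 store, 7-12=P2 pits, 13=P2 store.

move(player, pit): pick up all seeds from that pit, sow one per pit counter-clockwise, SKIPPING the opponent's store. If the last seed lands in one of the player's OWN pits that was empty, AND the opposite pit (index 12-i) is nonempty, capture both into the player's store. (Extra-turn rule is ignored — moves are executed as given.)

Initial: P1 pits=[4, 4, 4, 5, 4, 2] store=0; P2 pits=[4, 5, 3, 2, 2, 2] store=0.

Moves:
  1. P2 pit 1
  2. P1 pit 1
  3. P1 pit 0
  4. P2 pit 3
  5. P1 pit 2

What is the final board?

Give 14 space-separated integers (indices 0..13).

Answer: 0 1 0 8 7 4 1 5 1 4 0 4 4 2

Derivation:
Move 1: P2 pit1 -> P1=[4,4,4,5,4,2](0) P2=[4,0,4,3,3,3](1)
Move 2: P1 pit1 -> P1=[4,0,5,6,5,3](0) P2=[4,0,4,3,3,3](1)
Move 3: P1 pit0 -> P1=[0,1,6,7,6,3](0) P2=[4,0,4,3,3,3](1)
Move 4: P2 pit3 -> P1=[0,1,6,7,6,3](0) P2=[4,0,4,0,4,4](2)
Move 5: P1 pit2 -> P1=[0,1,0,8,7,4](1) P2=[5,1,4,0,4,4](2)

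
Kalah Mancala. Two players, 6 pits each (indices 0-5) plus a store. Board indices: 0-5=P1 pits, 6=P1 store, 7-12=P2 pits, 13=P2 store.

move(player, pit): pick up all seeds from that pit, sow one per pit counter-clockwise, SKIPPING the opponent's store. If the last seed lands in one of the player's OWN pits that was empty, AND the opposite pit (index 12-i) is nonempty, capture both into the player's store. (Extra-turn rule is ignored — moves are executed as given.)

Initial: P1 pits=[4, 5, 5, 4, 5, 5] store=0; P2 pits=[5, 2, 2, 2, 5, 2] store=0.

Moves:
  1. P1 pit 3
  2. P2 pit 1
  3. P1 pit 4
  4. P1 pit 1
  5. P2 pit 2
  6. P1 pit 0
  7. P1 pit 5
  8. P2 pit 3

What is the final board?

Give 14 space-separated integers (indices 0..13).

Move 1: P1 pit3 -> P1=[4,5,5,0,6,6](1) P2=[6,2,2,2,5,2](0)
Move 2: P2 pit1 -> P1=[4,5,5,0,6,6](1) P2=[6,0,3,3,5,2](0)
Move 3: P1 pit4 -> P1=[4,5,5,0,0,7](2) P2=[7,1,4,4,5,2](0)
Move 4: P1 pit1 -> P1=[4,0,6,1,1,8](3) P2=[7,1,4,4,5,2](0)
Move 5: P2 pit2 -> P1=[4,0,6,1,1,8](3) P2=[7,1,0,5,6,3](1)
Move 6: P1 pit0 -> P1=[0,1,7,2,2,8](3) P2=[7,1,0,5,6,3](1)
Move 7: P1 pit5 -> P1=[0,1,7,2,2,0](9) P2=[8,2,1,6,7,0](1)
Move 8: P2 pit3 -> P1=[1,2,8,2,2,0](9) P2=[8,2,1,0,8,1](2)

Answer: 1 2 8 2 2 0 9 8 2 1 0 8 1 2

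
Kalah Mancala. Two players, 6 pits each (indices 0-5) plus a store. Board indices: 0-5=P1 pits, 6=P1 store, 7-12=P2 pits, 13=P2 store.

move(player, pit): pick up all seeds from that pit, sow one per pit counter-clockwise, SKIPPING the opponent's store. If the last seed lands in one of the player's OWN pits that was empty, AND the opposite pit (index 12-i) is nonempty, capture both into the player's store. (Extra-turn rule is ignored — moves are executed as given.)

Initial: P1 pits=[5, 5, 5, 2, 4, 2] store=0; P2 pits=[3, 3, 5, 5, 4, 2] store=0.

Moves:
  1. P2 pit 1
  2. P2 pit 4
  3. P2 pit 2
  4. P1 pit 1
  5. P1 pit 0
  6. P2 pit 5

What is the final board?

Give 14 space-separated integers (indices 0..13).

Answer: 1 2 9 4 6 4 2 5 1 0 7 1 0 3

Derivation:
Move 1: P2 pit1 -> P1=[5,5,5,2,4,2](0) P2=[3,0,6,6,5,2](0)
Move 2: P2 pit4 -> P1=[6,6,6,2,4,2](0) P2=[3,0,6,6,0,3](1)
Move 3: P2 pit2 -> P1=[7,7,6,2,4,2](0) P2=[3,0,0,7,1,4](2)
Move 4: P1 pit1 -> P1=[7,0,7,3,5,3](1) P2=[4,1,0,7,1,4](2)
Move 5: P1 pit0 -> P1=[0,1,8,4,6,4](2) P2=[5,1,0,7,1,4](2)
Move 6: P2 pit5 -> P1=[1,2,9,4,6,4](2) P2=[5,1,0,7,1,0](3)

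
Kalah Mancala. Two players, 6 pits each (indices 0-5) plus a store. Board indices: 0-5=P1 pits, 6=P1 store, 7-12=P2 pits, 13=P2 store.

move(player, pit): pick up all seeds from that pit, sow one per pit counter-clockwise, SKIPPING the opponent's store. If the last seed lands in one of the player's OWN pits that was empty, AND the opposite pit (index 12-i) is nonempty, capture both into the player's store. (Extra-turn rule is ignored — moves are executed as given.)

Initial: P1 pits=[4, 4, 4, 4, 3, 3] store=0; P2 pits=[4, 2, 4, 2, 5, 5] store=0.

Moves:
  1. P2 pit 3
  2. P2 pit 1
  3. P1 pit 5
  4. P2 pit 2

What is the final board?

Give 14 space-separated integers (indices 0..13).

Answer: 5 4 0 4 3 0 1 5 1 0 1 7 7 6

Derivation:
Move 1: P2 pit3 -> P1=[4,4,4,4,3,3](0) P2=[4,2,4,0,6,6](0)
Move 2: P2 pit1 -> P1=[4,4,0,4,3,3](0) P2=[4,0,5,0,6,6](5)
Move 3: P1 pit5 -> P1=[4,4,0,4,3,0](1) P2=[5,1,5,0,6,6](5)
Move 4: P2 pit2 -> P1=[5,4,0,4,3,0](1) P2=[5,1,0,1,7,7](6)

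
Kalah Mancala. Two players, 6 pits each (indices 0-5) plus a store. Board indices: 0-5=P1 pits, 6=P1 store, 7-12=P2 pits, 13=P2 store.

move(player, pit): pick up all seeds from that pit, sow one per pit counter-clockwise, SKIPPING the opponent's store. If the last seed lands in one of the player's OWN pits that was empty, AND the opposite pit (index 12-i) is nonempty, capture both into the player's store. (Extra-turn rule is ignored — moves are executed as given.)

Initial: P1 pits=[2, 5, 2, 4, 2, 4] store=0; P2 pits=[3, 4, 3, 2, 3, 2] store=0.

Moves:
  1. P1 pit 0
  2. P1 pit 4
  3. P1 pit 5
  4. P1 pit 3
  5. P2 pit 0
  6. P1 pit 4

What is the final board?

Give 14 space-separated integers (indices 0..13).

Answer: 0 6 3 0 0 2 3 0 6 5 4 4 3 0

Derivation:
Move 1: P1 pit0 -> P1=[0,6,3,4,2,4](0) P2=[3,4,3,2,3,2](0)
Move 2: P1 pit4 -> P1=[0,6,3,4,0,5](1) P2=[3,4,3,2,3,2](0)
Move 3: P1 pit5 -> P1=[0,6,3,4,0,0](2) P2=[4,5,4,3,3,2](0)
Move 4: P1 pit3 -> P1=[0,6,3,0,1,1](3) P2=[5,5,4,3,3,2](0)
Move 5: P2 pit0 -> P1=[0,6,3,0,1,1](3) P2=[0,6,5,4,4,3](0)
Move 6: P1 pit4 -> P1=[0,6,3,0,0,2](3) P2=[0,6,5,4,4,3](0)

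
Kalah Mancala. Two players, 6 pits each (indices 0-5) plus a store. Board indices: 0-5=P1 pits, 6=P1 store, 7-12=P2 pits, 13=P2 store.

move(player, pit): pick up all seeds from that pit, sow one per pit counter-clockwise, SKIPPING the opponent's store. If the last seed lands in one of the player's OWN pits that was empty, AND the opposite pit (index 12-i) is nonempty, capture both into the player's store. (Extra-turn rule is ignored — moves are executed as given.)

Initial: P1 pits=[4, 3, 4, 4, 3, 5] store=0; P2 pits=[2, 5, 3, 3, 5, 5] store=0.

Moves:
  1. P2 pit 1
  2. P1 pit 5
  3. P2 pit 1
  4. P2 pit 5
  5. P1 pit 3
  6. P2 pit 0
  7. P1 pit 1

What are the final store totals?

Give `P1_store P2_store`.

Answer: 2 2

Derivation:
Move 1: P2 pit1 -> P1=[4,3,4,4,3,5](0) P2=[2,0,4,4,6,6](1)
Move 2: P1 pit5 -> P1=[4,3,4,4,3,0](1) P2=[3,1,5,5,6,6](1)
Move 3: P2 pit1 -> P1=[4,3,4,4,3,0](1) P2=[3,0,6,5,6,6](1)
Move 4: P2 pit5 -> P1=[5,4,5,5,4,0](1) P2=[3,0,6,5,6,0](2)
Move 5: P1 pit3 -> P1=[5,4,5,0,5,1](2) P2=[4,1,6,5,6,0](2)
Move 6: P2 pit0 -> P1=[5,4,5,0,5,1](2) P2=[0,2,7,6,7,0](2)
Move 7: P1 pit1 -> P1=[5,0,6,1,6,2](2) P2=[0,2,7,6,7,0](2)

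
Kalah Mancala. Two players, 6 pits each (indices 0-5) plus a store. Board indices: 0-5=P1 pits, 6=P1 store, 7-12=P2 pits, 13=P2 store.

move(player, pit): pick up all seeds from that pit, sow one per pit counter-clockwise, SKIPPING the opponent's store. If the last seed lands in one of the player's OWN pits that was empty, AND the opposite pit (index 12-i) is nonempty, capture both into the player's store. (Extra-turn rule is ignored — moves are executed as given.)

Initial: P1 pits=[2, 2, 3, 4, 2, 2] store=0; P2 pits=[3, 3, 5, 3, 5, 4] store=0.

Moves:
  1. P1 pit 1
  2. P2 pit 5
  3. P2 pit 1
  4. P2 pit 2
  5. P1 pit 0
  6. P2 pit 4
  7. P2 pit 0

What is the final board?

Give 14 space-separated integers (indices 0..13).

Answer: 1 4 7 7 4 2 0 0 1 1 6 0 2 3

Derivation:
Move 1: P1 pit1 -> P1=[2,0,4,5,2,2](0) P2=[3,3,5,3,5,4](0)
Move 2: P2 pit5 -> P1=[3,1,5,5,2,2](0) P2=[3,3,5,3,5,0](1)
Move 3: P2 pit1 -> P1=[3,1,5,5,2,2](0) P2=[3,0,6,4,6,0](1)
Move 4: P2 pit2 -> P1=[4,2,5,5,2,2](0) P2=[3,0,0,5,7,1](2)
Move 5: P1 pit0 -> P1=[0,3,6,6,3,2](0) P2=[3,0,0,5,7,1](2)
Move 6: P2 pit4 -> P1=[1,4,7,7,4,2](0) P2=[3,0,0,5,0,2](3)
Move 7: P2 pit0 -> P1=[1,4,7,7,4,2](0) P2=[0,1,1,6,0,2](3)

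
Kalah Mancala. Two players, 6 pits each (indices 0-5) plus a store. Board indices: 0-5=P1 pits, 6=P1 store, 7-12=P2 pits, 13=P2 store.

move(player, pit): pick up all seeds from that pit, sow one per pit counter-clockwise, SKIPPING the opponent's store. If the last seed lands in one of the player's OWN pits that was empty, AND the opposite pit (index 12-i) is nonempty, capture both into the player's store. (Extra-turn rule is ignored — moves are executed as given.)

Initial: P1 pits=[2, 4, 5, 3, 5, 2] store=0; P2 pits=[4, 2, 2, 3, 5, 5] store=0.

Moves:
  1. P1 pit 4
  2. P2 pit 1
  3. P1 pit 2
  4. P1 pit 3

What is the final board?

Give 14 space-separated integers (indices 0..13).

Move 1: P1 pit4 -> P1=[2,4,5,3,0,3](1) P2=[5,3,3,3,5,5](0)
Move 2: P2 pit1 -> P1=[2,4,5,3,0,3](1) P2=[5,0,4,4,6,5](0)
Move 3: P1 pit2 -> P1=[2,4,0,4,1,4](2) P2=[6,0,4,4,6,5](0)
Move 4: P1 pit3 -> P1=[2,4,0,0,2,5](3) P2=[7,0,4,4,6,5](0)

Answer: 2 4 0 0 2 5 3 7 0 4 4 6 5 0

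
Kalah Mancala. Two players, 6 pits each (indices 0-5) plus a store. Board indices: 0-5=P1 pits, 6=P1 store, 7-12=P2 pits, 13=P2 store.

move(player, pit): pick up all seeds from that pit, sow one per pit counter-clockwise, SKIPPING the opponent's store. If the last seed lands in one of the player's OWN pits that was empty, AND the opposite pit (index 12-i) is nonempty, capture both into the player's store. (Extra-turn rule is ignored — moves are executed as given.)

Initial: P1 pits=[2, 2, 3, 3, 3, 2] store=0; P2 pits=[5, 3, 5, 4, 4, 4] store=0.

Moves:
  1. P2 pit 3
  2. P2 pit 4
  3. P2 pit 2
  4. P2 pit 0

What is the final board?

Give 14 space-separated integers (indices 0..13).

Answer: 5 3 4 3 3 2 0 0 4 1 2 2 8 3

Derivation:
Move 1: P2 pit3 -> P1=[3,2,3,3,3,2](0) P2=[5,3,5,0,5,5](1)
Move 2: P2 pit4 -> P1=[4,3,4,3,3,2](0) P2=[5,3,5,0,0,6](2)
Move 3: P2 pit2 -> P1=[5,3,4,3,3,2](0) P2=[5,3,0,1,1,7](3)
Move 4: P2 pit0 -> P1=[5,3,4,3,3,2](0) P2=[0,4,1,2,2,8](3)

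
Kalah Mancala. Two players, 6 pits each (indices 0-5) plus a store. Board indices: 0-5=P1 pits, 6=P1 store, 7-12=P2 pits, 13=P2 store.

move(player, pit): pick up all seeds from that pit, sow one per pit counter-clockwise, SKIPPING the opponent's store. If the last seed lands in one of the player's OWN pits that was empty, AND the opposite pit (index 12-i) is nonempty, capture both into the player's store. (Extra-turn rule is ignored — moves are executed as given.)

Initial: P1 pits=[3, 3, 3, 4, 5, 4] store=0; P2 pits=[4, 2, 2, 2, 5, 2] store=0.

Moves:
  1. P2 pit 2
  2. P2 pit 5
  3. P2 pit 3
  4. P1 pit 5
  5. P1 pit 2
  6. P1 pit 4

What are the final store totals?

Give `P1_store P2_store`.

Move 1: P2 pit2 -> P1=[3,3,3,4,5,4](0) P2=[4,2,0,3,6,2](0)
Move 2: P2 pit5 -> P1=[4,3,3,4,5,4](0) P2=[4,2,0,3,6,0](1)
Move 3: P2 pit3 -> P1=[4,3,3,4,5,4](0) P2=[4,2,0,0,7,1](2)
Move 4: P1 pit5 -> P1=[4,3,3,4,5,0](1) P2=[5,3,1,0,7,1](2)
Move 5: P1 pit2 -> P1=[4,3,0,5,6,0](7) P2=[0,3,1,0,7,1](2)
Move 6: P1 pit4 -> P1=[4,3,0,5,0,1](8) P2=[1,4,2,1,7,1](2)

Answer: 8 2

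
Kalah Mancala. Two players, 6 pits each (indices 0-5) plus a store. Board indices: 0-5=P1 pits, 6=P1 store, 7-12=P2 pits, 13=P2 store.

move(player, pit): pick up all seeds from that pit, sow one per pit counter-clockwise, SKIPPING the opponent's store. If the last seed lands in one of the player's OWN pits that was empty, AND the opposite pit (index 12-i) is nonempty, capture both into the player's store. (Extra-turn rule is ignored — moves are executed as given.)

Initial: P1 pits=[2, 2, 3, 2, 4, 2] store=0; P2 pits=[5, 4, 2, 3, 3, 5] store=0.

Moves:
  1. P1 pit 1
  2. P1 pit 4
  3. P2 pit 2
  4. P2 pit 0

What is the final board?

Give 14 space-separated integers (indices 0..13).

Answer: 2 0 4 3 0 3 1 0 6 1 5 5 6 1

Derivation:
Move 1: P1 pit1 -> P1=[2,0,4,3,4,2](0) P2=[5,4,2,3,3,5](0)
Move 2: P1 pit4 -> P1=[2,0,4,3,0,3](1) P2=[6,5,2,3,3,5](0)
Move 3: P2 pit2 -> P1=[2,0,4,3,0,3](1) P2=[6,5,0,4,4,5](0)
Move 4: P2 pit0 -> P1=[2,0,4,3,0,3](1) P2=[0,6,1,5,5,6](1)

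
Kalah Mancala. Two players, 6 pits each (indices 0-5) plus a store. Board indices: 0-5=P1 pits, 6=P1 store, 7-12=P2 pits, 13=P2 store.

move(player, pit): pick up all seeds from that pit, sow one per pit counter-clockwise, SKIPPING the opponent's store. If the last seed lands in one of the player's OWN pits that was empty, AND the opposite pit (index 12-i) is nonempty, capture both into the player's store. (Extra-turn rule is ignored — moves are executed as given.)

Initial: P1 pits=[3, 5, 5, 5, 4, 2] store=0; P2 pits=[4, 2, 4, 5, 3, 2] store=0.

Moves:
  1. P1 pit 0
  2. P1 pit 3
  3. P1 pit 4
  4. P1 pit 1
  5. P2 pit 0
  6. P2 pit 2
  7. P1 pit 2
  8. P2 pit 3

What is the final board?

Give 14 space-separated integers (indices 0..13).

Move 1: P1 pit0 -> P1=[0,6,6,6,4,2](0) P2=[4,2,4,5,3,2](0)
Move 2: P1 pit3 -> P1=[0,6,6,0,5,3](1) P2=[5,3,5,5,3,2](0)
Move 3: P1 pit4 -> P1=[0,6,6,0,0,4](2) P2=[6,4,6,5,3,2](0)
Move 4: P1 pit1 -> P1=[0,0,7,1,1,5](3) P2=[7,4,6,5,3,2](0)
Move 5: P2 pit0 -> P1=[1,0,7,1,1,5](3) P2=[0,5,7,6,4,3](1)
Move 6: P2 pit2 -> P1=[2,1,8,1,1,5](3) P2=[0,5,0,7,5,4](2)
Move 7: P1 pit2 -> P1=[2,1,0,2,2,6](4) P2=[1,6,1,8,5,4](2)
Move 8: P2 pit3 -> P1=[3,2,1,3,3,6](4) P2=[1,6,1,0,6,5](3)

Answer: 3 2 1 3 3 6 4 1 6 1 0 6 5 3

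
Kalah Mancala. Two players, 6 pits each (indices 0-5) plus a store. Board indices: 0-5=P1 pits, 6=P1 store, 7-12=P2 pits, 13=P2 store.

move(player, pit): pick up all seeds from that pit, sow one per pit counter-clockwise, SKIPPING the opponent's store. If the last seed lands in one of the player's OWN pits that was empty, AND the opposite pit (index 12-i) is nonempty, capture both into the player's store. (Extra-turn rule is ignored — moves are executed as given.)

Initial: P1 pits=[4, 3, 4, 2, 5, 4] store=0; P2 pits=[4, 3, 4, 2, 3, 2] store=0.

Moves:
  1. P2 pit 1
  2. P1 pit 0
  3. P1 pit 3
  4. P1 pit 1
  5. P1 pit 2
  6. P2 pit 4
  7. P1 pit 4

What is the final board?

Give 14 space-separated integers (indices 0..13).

Answer: 2 1 0 2 0 8 3 6 2 6 4 1 4 1

Derivation:
Move 1: P2 pit1 -> P1=[4,3,4,2,5,4](0) P2=[4,0,5,3,4,2](0)
Move 2: P1 pit0 -> P1=[0,4,5,3,6,4](0) P2=[4,0,5,3,4,2](0)
Move 3: P1 pit3 -> P1=[0,4,5,0,7,5](1) P2=[4,0,5,3,4,2](0)
Move 4: P1 pit1 -> P1=[0,0,6,1,8,6](1) P2=[4,0,5,3,4,2](0)
Move 5: P1 pit2 -> P1=[0,0,0,2,9,7](2) P2=[5,1,5,3,4,2](0)
Move 6: P2 pit4 -> P1=[1,1,0,2,9,7](2) P2=[5,1,5,3,0,3](1)
Move 7: P1 pit4 -> P1=[2,1,0,2,0,8](3) P2=[6,2,6,4,1,4](1)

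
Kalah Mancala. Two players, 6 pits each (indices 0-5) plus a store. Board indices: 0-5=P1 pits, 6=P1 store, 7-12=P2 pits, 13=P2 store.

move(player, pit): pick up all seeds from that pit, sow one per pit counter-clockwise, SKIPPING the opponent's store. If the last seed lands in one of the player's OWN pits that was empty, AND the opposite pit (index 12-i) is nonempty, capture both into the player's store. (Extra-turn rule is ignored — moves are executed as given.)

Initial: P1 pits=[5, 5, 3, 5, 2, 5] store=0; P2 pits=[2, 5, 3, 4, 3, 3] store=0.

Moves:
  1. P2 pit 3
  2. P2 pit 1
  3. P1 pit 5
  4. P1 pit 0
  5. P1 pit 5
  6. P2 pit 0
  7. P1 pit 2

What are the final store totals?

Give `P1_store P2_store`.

Answer: 4 2

Derivation:
Move 1: P2 pit3 -> P1=[6,5,3,5,2,5](0) P2=[2,5,3,0,4,4](1)
Move 2: P2 pit1 -> P1=[6,5,3,5,2,5](0) P2=[2,0,4,1,5,5](2)
Move 3: P1 pit5 -> P1=[6,5,3,5,2,0](1) P2=[3,1,5,2,5,5](2)
Move 4: P1 pit0 -> P1=[0,6,4,6,3,1](2) P2=[3,1,5,2,5,5](2)
Move 5: P1 pit5 -> P1=[0,6,4,6,3,0](3) P2=[3,1,5,2,5,5](2)
Move 6: P2 pit0 -> P1=[0,6,4,6,3,0](3) P2=[0,2,6,3,5,5](2)
Move 7: P1 pit2 -> P1=[0,6,0,7,4,1](4) P2=[0,2,6,3,5,5](2)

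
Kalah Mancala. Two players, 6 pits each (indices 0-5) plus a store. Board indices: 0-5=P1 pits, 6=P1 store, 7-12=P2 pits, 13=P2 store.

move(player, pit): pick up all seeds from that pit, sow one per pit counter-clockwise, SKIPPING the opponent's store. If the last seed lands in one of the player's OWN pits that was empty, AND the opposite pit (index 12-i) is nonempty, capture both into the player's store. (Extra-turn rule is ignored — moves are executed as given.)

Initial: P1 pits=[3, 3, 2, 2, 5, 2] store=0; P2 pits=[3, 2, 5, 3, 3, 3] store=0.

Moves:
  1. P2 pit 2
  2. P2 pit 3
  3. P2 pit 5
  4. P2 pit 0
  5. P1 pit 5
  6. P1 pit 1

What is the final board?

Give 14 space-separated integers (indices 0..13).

Answer: 6 0 1 4 6 0 3 0 3 1 0 5 0 7

Derivation:
Move 1: P2 pit2 -> P1=[4,3,2,2,5,2](0) P2=[3,2,0,4,4,4](1)
Move 2: P2 pit3 -> P1=[5,3,2,2,5,2](0) P2=[3,2,0,0,5,5](2)
Move 3: P2 pit5 -> P1=[6,4,3,3,5,2](0) P2=[3,2,0,0,5,0](3)
Move 4: P2 pit0 -> P1=[6,4,0,3,5,2](0) P2=[0,3,1,0,5,0](7)
Move 5: P1 pit5 -> P1=[6,4,0,3,5,0](1) P2=[1,3,1,0,5,0](7)
Move 6: P1 pit1 -> P1=[6,0,1,4,6,0](3) P2=[0,3,1,0,5,0](7)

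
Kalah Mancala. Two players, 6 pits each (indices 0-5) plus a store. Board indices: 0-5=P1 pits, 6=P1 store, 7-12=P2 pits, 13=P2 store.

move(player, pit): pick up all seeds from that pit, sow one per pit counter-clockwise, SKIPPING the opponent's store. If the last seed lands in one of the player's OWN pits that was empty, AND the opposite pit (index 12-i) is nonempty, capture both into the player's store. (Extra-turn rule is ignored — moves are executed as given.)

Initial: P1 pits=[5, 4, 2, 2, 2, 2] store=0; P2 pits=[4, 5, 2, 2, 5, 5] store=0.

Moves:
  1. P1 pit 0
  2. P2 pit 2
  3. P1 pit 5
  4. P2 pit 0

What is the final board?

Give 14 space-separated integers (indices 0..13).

Move 1: P1 pit0 -> P1=[0,5,3,3,3,3](0) P2=[4,5,2,2,5,5](0)
Move 2: P2 pit2 -> P1=[0,5,3,3,3,3](0) P2=[4,5,0,3,6,5](0)
Move 3: P1 pit5 -> P1=[0,5,3,3,3,0](1) P2=[5,6,0,3,6,5](0)
Move 4: P2 pit0 -> P1=[0,5,3,3,3,0](1) P2=[0,7,1,4,7,6](0)

Answer: 0 5 3 3 3 0 1 0 7 1 4 7 6 0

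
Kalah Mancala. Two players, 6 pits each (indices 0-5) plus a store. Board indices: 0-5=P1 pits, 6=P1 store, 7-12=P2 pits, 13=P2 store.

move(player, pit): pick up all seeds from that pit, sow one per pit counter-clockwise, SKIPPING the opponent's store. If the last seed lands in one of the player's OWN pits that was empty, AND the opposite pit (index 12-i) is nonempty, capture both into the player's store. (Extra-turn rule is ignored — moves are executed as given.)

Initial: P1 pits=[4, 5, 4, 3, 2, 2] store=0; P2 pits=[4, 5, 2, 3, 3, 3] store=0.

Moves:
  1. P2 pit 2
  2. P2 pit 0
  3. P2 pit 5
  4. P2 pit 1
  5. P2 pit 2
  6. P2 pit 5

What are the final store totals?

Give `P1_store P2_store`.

Move 1: P2 pit2 -> P1=[4,5,4,3,2,2](0) P2=[4,5,0,4,4,3](0)
Move 2: P2 pit0 -> P1=[4,5,4,3,2,2](0) P2=[0,6,1,5,5,3](0)
Move 3: P2 pit5 -> P1=[5,6,4,3,2,2](0) P2=[0,6,1,5,5,0](1)
Move 4: P2 pit1 -> P1=[6,6,4,3,2,2](0) P2=[0,0,2,6,6,1](2)
Move 5: P2 pit2 -> P1=[6,6,4,3,2,2](0) P2=[0,0,0,7,7,1](2)
Move 6: P2 pit5 -> P1=[6,6,4,3,2,2](0) P2=[0,0,0,7,7,0](3)

Answer: 0 3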